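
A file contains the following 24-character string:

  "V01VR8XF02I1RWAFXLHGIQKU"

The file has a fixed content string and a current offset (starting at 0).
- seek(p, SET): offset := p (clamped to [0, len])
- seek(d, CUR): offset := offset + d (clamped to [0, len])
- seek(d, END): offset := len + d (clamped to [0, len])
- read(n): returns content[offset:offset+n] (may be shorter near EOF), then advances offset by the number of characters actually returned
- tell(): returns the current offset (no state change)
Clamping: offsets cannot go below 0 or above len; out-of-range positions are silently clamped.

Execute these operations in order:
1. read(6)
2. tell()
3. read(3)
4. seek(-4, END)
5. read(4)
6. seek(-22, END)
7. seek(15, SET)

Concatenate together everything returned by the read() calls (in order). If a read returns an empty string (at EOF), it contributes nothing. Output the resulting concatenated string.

After 1 (read(6)): returned 'V01VR8', offset=6
After 2 (tell()): offset=6
After 3 (read(3)): returned 'XF0', offset=9
After 4 (seek(-4, END)): offset=20
After 5 (read(4)): returned 'IQKU', offset=24
After 6 (seek(-22, END)): offset=2
After 7 (seek(15, SET)): offset=15

Answer: V01VR8XF0IQKU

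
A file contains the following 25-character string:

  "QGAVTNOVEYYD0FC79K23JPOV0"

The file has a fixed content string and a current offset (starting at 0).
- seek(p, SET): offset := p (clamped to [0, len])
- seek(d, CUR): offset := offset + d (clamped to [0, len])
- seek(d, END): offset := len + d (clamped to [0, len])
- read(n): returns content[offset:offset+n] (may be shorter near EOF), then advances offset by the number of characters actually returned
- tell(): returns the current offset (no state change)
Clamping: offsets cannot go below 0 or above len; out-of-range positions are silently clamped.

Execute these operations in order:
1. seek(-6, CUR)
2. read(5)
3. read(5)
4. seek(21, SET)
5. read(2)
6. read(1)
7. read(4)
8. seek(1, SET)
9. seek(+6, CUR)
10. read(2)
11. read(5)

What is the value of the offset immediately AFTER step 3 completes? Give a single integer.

Answer: 10

Derivation:
After 1 (seek(-6, CUR)): offset=0
After 2 (read(5)): returned 'QGAVT', offset=5
After 3 (read(5)): returned 'NOVEY', offset=10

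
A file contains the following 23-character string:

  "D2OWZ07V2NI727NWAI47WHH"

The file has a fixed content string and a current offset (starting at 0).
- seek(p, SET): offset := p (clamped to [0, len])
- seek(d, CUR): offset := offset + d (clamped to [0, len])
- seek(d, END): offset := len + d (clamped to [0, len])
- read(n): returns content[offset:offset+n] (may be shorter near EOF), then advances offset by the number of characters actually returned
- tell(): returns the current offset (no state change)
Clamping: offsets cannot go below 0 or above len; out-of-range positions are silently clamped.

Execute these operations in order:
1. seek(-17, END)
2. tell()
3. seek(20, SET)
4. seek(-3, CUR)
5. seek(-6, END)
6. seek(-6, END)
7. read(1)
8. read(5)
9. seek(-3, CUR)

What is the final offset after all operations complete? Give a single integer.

Answer: 20

Derivation:
After 1 (seek(-17, END)): offset=6
After 2 (tell()): offset=6
After 3 (seek(20, SET)): offset=20
After 4 (seek(-3, CUR)): offset=17
After 5 (seek(-6, END)): offset=17
After 6 (seek(-6, END)): offset=17
After 7 (read(1)): returned 'I', offset=18
After 8 (read(5)): returned '47WHH', offset=23
After 9 (seek(-3, CUR)): offset=20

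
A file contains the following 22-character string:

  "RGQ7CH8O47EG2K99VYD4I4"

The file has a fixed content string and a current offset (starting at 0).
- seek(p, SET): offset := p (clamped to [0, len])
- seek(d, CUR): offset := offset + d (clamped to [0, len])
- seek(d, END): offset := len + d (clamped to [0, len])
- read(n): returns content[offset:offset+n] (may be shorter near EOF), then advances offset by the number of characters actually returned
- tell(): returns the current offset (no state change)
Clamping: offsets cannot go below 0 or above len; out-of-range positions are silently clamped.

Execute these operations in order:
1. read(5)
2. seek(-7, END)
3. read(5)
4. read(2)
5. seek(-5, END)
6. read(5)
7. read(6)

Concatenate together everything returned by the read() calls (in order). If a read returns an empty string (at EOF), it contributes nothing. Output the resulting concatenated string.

After 1 (read(5)): returned 'RGQ7C', offset=5
After 2 (seek(-7, END)): offset=15
After 3 (read(5)): returned '9VYD4', offset=20
After 4 (read(2)): returned 'I4', offset=22
After 5 (seek(-5, END)): offset=17
After 6 (read(5)): returned 'YD4I4', offset=22
After 7 (read(6)): returned '', offset=22

Answer: RGQ7C9VYD4I4YD4I4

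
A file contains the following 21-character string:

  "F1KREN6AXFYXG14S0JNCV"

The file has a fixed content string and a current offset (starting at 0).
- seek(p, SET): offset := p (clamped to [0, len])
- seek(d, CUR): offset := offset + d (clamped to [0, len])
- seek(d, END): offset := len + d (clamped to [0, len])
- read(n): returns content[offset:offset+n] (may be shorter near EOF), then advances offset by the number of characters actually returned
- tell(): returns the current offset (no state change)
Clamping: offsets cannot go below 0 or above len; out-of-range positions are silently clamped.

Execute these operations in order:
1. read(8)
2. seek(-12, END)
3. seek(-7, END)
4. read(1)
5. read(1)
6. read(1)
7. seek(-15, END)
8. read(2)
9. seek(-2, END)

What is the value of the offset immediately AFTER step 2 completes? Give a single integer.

After 1 (read(8)): returned 'F1KREN6A', offset=8
After 2 (seek(-12, END)): offset=9

Answer: 9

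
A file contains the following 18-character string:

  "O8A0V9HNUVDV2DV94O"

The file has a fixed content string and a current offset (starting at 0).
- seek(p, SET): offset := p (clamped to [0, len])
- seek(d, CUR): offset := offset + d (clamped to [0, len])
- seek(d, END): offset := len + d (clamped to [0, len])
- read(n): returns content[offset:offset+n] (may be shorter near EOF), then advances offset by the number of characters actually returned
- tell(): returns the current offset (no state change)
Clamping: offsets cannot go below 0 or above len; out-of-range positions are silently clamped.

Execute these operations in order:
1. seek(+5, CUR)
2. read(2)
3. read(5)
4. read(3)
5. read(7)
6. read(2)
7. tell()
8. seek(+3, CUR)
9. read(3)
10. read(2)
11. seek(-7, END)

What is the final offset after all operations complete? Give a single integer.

Answer: 11

Derivation:
After 1 (seek(+5, CUR)): offset=5
After 2 (read(2)): returned '9H', offset=7
After 3 (read(5)): returned 'NUVDV', offset=12
After 4 (read(3)): returned '2DV', offset=15
After 5 (read(7)): returned '94O', offset=18
After 6 (read(2)): returned '', offset=18
After 7 (tell()): offset=18
After 8 (seek(+3, CUR)): offset=18
After 9 (read(3)): returned '', offset=18
After 10 (read(2)): returned '', offset=18
After 11 (seek(-7, END)): offset=11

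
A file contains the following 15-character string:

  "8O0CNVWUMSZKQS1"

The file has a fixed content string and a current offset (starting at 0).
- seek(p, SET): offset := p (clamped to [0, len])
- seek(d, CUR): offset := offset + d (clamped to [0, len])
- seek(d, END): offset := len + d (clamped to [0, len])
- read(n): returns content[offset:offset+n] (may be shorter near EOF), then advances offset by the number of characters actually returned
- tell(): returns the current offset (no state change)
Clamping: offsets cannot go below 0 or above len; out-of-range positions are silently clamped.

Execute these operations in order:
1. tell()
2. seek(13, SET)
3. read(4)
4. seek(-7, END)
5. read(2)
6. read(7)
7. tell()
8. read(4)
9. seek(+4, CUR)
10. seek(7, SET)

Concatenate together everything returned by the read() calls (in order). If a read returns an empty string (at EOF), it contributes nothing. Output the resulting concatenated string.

Answer: S1MSZKQS1

Derivation:
After 1 (tell()): offset=0
After 2 (seek(13, SET)): offset=13
After 3 (read(4)): returned 'S1', offset=15
After 4 (seek(-7, END)): offset=8
After 5 (read(2)): returned 'MS', offset=10
After 6 (read(7)): returned 'ZKQS1', offset=15
After 7 (tell()): offset=15
After 8 (read(4)): returned '', offset=15
After 9 (seek(+4, CUR)): offset=15
After 10 (seek(7, SET)): offset=7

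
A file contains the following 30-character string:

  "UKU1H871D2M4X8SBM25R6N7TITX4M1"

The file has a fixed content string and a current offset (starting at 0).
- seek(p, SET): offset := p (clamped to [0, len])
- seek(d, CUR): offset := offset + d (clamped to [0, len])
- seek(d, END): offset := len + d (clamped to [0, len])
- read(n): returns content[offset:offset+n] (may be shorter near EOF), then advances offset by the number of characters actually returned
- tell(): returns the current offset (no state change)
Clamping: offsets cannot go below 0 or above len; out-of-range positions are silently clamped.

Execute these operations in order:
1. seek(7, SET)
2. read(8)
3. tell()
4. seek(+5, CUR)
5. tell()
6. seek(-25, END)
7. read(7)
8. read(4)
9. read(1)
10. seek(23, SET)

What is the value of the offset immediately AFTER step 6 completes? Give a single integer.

Answer: 5

Derivation:
After 1 (seek(7, SET)): offset=7
After 2 (read(8)): returned '1D2M4X8S', offset=15
After 3 (tell()): offset=15
After 4 (seek(+5, CUR)): offset=20
After 5 (tell()): offset=20
After 6 (seek(-25, END)): offset=5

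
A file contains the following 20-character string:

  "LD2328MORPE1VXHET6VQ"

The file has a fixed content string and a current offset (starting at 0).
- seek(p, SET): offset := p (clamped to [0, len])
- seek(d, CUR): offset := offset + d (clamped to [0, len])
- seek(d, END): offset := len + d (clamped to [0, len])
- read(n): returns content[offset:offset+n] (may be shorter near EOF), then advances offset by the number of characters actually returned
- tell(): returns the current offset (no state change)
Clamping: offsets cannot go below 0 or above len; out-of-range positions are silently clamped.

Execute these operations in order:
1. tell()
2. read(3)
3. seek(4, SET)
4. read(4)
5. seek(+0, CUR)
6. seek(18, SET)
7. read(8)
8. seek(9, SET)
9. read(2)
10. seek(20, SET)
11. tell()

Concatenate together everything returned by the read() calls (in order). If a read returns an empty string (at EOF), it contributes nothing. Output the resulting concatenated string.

After 1 (tell()): offset=0
After 2 (read(3)): returned 'LD2', offset=3
After 3 (seek(4, SET)): offset=4
After 4 (read(4)): returned '28MO', offset=8
After 5 (seek(+0, CUR)): offset=8
After 6 (seek(18, SET)): offset=18
After 7 (read(8)): returned 'VQ', offset=20
After 8 (seek(9, SET)): offset=9
After 9 (read(2)): returned 'PE', offset=11
After 10 (seek(20, SET)): offset=20
After 11 (tell()): offset=20

Answer: LD228MOVQPE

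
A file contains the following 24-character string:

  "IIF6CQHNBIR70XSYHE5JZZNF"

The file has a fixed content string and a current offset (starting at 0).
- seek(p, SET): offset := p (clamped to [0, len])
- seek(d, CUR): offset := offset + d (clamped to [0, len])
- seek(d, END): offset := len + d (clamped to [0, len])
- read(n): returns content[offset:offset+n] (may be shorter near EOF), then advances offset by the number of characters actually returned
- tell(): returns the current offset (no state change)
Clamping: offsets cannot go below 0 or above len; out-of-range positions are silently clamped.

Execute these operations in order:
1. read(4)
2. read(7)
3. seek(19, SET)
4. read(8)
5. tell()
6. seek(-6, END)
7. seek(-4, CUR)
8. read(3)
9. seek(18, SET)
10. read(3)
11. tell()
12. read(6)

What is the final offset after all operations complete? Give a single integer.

Answer: 24

Derivation:
After 1 (read(4)): returned 'IIF6', offset=4
After 2 (read(7)): returned 'CQHNBIR', offset=11
After 3 (seek(19, SET)): offset=19
After 4 (read(8)): returned 'JZZNF', offset=24
After 5 (tell()): offset=24
After 6 (seek(-6, END)): offset=18
After 7 (seek(-4, CUR)): offset=14
After 8 (read(3)): returned 'SYH', offset=17
After 9 (seek(18, SET)): offset=18
After 10 (read(3)): returned '5JZ', offset=21
After 11 (tell()): offset=21
After 12 (read(6)): returned 'ZNF', offset=24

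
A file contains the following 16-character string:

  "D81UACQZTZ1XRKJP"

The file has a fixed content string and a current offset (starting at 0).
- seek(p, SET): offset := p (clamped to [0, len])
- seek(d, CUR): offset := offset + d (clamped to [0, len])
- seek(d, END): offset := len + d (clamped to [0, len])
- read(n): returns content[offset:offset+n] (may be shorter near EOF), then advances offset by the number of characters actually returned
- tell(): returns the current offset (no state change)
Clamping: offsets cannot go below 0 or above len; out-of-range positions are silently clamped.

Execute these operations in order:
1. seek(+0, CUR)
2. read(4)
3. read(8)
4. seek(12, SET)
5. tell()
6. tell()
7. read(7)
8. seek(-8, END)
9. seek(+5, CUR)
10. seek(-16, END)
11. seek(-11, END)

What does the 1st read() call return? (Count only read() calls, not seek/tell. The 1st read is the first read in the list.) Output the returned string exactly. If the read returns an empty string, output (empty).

Answer: D81U

Derivation:
After 1 (seek(+0, CUR)): offset=0
After 2 (read(4)): returned 'D81U', offset=4
After 3 (read(8)): returned 'ACQZTZ1X', offset=12
After 4 (seek(12, SET)): offset=12
After 5 (tell()): offset=12
After 6 (tell()): offset=12
After 7 (read(7)): returned 'RKJP', offset=16
After 8 (seek(-8, END)): offset=8
After 9 (seek(+5, CUR)): offset=13
After 10 (seek(-16, END)): offset=0
After 11 (seek(-11, END)): offset=5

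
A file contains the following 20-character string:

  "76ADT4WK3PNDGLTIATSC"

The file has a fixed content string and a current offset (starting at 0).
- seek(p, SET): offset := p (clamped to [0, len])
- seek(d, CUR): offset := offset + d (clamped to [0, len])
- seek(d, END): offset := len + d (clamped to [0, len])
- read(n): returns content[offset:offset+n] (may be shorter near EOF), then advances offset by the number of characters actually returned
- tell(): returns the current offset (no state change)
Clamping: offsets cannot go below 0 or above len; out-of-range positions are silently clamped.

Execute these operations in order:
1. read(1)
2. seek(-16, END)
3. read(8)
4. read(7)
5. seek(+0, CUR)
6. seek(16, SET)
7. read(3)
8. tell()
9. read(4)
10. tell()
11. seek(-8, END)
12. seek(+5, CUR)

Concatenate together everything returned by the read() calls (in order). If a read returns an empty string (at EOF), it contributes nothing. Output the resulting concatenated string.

After 1 (read(1)): returned '7', offset=1
After 2 (seek(-16, END)): offset=4
After 3 (read(8)): returned 'T4WK3PND', offset=12
After 4 (read(7)): returned 'GLTIATS', offset=19
After 5 (seek(+0, CUR)): offset=19
After 6 (seek(16, SET)): offset=16
After 7 (read(3)): returned 'ATS', offset=19
After 8 (tell()): offset=19
After 9 (read(4)): returned 'C', offset=20
After 10 (tell()): offset=20
After 11 (seek(-8, END)): offset=12
After 12 (seek(+5, CUR)): offset=17

Answer: 7T4WK3PNDGLTIATSATSC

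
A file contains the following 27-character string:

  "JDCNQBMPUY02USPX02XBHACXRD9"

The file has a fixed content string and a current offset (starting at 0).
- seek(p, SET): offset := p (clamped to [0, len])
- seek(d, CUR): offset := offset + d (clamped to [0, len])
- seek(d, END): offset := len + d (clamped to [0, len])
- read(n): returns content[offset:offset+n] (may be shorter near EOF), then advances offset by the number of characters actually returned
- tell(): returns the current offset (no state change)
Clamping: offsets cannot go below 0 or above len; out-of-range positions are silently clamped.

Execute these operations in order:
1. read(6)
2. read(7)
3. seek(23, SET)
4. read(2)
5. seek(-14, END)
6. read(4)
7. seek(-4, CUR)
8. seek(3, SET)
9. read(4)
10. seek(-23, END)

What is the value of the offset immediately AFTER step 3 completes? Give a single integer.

After 1 (read(6)): returned 'JDCNQB', offset=6
After 2 (read(7)): returned 'MPUY02U', offset=13
After 3 (seek(23, SET)): offset=23

Answer: 23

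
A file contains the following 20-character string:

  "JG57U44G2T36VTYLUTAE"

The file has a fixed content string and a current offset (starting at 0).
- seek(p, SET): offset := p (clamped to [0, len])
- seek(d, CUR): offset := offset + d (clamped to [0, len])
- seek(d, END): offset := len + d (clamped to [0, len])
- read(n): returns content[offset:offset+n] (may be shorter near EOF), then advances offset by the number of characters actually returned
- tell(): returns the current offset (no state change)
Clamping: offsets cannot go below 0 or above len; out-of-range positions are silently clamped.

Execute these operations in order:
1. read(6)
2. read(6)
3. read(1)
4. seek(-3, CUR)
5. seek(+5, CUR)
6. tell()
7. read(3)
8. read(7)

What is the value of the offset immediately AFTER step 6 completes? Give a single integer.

After 1 (read(6)): returned 'JG57U4', offset=6
After 2 (read(6)): returned '4G2T36', offset=12
After 3 (read(1)): returned 'V', offset=13
After 4 (seek(-3, CUR)): offset=10
After 5 (seek(+5, CUR)): offset=15
After 6 (tell()): offset=15

Answer: 15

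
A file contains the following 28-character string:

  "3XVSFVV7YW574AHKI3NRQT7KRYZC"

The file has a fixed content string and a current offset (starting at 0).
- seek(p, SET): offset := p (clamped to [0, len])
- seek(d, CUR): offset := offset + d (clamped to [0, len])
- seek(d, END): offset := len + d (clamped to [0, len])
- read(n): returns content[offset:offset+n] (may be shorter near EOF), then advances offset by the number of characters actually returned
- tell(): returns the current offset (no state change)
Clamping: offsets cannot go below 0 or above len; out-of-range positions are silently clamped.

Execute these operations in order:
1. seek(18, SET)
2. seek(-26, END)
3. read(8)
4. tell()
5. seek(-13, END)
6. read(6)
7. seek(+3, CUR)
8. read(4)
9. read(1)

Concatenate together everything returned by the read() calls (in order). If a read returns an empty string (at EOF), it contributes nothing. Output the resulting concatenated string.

Answer: VSFVV7YWKI3NRQRYZC

Derivation:
After 1 (seek(18, SET)): offset=18
After 2 (seek(-26, END)): offset=2
After 3 (read(8)): returned 'VSFVV7YW', offset=10
After 4 (tell()): offset=10
After 5 (seek(-13, END)): offset=15
After 6 (read(6)): returned 'KI3NRQ', offset=21
After 7 (seek(+3, CUR)): offset=24
After 8 (read(4)): returned 'RYZC', offset=28
After 9 (read(1)): returned '', offset=28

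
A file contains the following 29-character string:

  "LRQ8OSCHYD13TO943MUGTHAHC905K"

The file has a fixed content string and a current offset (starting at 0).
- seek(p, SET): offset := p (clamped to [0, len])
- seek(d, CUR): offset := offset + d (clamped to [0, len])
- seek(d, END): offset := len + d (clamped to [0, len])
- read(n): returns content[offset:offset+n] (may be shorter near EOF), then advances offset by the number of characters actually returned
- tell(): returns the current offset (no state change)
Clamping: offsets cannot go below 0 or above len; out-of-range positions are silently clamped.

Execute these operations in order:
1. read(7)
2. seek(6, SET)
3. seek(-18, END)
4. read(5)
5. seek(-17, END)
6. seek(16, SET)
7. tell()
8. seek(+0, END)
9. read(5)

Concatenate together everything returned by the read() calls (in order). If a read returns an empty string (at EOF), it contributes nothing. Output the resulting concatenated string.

After 1 (read(7)): returned 'LRQ8OSC', offset=7
After 2 (seek(6, SET)): offset=6
After 3 (seek(-18, END)): offset=11
After 4 (read(5)): returned '3TO94', offset=16
After 5 (seek(-17, END)): offset=12
After 6 (seek(16, SET)): offset=16
After 7 (tell()): offset=16
After 8 (seek(+0, END)): offset=29
After 9 (read(5)): returned '', offset=29

Answer: LRQ8OSC3TO94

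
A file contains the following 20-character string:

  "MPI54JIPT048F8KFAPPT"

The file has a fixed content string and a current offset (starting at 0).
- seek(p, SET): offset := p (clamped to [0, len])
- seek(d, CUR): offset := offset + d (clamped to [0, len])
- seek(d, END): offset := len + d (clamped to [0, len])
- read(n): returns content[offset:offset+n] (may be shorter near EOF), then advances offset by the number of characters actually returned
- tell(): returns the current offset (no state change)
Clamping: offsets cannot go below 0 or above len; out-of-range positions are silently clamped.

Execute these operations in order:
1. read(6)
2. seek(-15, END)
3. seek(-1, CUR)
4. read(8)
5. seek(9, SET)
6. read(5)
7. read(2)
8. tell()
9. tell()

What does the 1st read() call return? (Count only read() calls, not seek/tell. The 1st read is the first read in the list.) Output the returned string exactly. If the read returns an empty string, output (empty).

After 1 (read(6)): returned 'MPI54J', offset=6
After 2 (seek(-15, END)): offset=5
After 3 (seek(-1, CUR)): offset=4
After 4 (read(8)): returned '4JIPT048', offset=12
After 5 (seek(9, SET)): offset=9
After 6 (read(5)): returned '048F8', offset=14
After 7 (read(2)): returned 'KF', offset=16
After 8 (tell()): offset=16
After 9 (tell()): offset=16

Answer: MPI54J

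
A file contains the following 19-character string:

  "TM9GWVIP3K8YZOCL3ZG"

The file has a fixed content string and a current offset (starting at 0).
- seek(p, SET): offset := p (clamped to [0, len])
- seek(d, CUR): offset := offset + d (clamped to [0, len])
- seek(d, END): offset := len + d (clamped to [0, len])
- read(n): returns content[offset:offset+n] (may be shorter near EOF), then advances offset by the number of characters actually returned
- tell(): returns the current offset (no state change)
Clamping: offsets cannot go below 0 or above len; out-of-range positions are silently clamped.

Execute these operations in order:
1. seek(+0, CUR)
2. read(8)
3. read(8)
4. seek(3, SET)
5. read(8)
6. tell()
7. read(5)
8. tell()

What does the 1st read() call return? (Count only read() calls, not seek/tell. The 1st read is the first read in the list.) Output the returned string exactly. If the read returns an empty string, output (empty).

After 1 (seek(+0, CUR)): offset=0
After 2 (read(8)): returned 'TM9GWVIP', offset=8
After 3 (read(8)): returned '3K8YZOCL', offset=16
After 4 (seek(3, SET)): offset=3
After 5 (read(8)): returned 'GWVIP3K8', offset=11
After 6 (tell()): offset=11
After 7 (read(5)): returned 'YZOCL', offset=16
After 8 (tell()): offset=16

Answer: TM9GWVIP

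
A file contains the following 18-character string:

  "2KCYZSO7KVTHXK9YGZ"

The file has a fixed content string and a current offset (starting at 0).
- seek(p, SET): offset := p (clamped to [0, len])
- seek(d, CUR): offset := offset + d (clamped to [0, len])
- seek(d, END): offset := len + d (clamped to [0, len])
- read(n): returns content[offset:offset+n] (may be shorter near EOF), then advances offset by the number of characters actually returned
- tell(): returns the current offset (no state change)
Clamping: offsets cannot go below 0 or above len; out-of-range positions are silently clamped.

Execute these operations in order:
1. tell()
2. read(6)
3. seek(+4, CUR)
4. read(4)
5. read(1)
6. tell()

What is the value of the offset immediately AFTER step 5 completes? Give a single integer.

After 1 (tell()): offset=0
After 2 (read(6)): returned '2KCYZS', offset=6
After 3 (seek(+4, CUR)): offset=10
After 4 (read(4)): returned 'THXK', offset=14
After 5 (read(1)): returned '9', offset=15

Answer: 15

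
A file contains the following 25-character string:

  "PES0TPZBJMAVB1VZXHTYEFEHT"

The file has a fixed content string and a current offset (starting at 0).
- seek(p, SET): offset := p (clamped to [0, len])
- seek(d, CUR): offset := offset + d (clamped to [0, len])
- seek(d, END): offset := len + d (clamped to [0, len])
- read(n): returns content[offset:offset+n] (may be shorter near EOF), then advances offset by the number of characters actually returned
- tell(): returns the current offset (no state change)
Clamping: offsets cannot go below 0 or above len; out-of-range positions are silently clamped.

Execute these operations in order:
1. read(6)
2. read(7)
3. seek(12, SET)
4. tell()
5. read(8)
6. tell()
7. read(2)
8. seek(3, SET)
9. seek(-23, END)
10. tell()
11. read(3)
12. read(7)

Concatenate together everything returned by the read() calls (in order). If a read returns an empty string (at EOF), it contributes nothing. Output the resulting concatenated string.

Answer: PES0TPZBJMAVBB1VZXHTYEFS0TPZBJMAV

Derivation:
After 1 (read(6)): returned 'PES0TP', offset=6
After 2 (read(7)): returned 'ZBJMAVB', offset=13
After 3 (seek(12, SET)): offset=12
After 4 (tell()): offset=12
After 5 (read(8)): returned 'B1VZXHTY', offset=20
After 6 (tell()): offset=20
After 7 (read(2)): returned 'EF', offset=22
After 8 (seek(3, SET)): offset=3
After 9 (seek(-23, END)): offset=2
After 10 (tell()): offset=2
After 11 (read(3)): returned 'S0T', offset=5
After 12 (read(7)): returned 'PZBJMAV', offset=12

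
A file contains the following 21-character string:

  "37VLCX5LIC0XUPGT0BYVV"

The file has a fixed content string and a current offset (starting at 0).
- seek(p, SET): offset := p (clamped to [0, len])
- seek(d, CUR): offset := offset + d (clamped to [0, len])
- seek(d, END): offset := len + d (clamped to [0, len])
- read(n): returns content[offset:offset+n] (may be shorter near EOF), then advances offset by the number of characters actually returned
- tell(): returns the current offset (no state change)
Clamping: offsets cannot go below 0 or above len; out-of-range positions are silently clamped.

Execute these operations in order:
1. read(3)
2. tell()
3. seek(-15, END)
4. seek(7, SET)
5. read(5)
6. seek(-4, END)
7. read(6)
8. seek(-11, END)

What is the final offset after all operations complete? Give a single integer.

After 1 (read(3)): returned '37V', offset=3
After 2 (tell()): offset=3
After 3 (seek(-15, END)): offset=6
After 4 (seek(7, SET)): offset=7
After 5 (read(5)): returned 'LIC0X', offset=12
After 6 (seek(-4, END)): offset=17
After 7 (read(6)): returned 'BYVV', offset=21
After 8 (seek(-11, END)): offset=10

Answer: 10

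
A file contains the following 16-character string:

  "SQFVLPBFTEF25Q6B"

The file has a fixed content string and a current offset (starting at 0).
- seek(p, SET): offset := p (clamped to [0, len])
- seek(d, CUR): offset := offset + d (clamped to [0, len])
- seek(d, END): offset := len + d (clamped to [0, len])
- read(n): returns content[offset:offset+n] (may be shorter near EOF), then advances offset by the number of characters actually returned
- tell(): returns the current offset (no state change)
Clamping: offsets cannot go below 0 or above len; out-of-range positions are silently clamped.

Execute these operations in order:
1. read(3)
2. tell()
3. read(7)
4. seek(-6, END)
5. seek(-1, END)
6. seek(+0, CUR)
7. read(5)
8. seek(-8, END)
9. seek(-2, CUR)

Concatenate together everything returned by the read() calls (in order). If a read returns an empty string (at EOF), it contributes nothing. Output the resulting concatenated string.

Answer: SQFVLPBFTEB

Derivation:
After 1 (read(3)): returned 'SQF', offset=3
After 2 (tell()): offset=3
After 3 (read(7)): returned 'VLPBFTE', offset=10
After 4 (seek(-6, END)): offset=10
After 5 (seek(-1, END)): offset=15
After 6 (seek(+0, CUR)): offset=15
After 7 (read(5)): returned 'B', offset=16
After 8 (seek(-8, END)): offset=8
After 9 (seek(-2, CUR)): offset=6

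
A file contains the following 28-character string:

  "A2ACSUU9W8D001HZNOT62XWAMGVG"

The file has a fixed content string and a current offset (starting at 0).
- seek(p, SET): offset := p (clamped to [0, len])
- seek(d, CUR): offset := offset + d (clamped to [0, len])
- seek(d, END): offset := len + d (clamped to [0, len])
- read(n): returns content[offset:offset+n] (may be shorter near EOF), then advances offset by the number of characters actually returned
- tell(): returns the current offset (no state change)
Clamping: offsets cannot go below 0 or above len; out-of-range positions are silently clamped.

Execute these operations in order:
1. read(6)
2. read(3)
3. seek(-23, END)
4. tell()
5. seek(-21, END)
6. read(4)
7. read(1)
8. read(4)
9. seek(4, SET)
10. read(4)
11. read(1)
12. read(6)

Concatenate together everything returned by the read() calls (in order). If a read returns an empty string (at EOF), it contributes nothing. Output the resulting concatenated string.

After 1 (read(6)): returned 'A2ACSU', offset=6
After 2 (read(3)): returned 'U9W', offset=9
After 3 (seek(-23, END)): offset=5
After 4 (tell()): offset=5
After 5 (seek(-21, END)): offset=7
After 6 (read(4)): returned '9W8D', offset=11
After 7 (read(1)): returned '0', offset=12
After 8 (read(4)): returned '01HZ', offset=16
After 9 (seek(4, SET)): offset=4
After 10 (read(4)): returned 'SUU9', offset=8
After 11 (read(1)): returned 'W', offset=9
After 12 (read(6)): returned '8D001H', offset=15

Answer: A2ACSUU9W9W8D001HZSUU9W8D001H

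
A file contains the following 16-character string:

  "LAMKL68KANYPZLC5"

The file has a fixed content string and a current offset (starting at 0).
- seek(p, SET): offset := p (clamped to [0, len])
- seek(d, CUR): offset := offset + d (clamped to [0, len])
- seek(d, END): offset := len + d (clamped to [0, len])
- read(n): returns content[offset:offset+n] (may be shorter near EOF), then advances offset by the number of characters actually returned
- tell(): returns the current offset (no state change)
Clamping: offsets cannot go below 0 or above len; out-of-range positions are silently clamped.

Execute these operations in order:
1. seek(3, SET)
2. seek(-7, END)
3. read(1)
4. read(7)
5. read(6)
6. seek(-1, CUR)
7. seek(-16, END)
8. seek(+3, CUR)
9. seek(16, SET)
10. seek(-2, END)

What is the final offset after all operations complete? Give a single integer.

Answer: 14

Derivation:
After 1 (seek(3, SET)): offset=3
After 2 (seek(-7, END)): offset=9
After 3 (read(1)): returned 'N', offset=10
After 4 (read(7)): returned 'YPZLC5', offset=16
After 5 (read(6)): returned '', offset=16
After 6 (seek(-1, CUR)): offset=15
After 7 (seek(-16, END)): offset=0
After 8 (seek(+3, CUR)): offset=3
After 9 (seek(16, SET)): offset=16
After 10 (seek(-2, END)): offset=14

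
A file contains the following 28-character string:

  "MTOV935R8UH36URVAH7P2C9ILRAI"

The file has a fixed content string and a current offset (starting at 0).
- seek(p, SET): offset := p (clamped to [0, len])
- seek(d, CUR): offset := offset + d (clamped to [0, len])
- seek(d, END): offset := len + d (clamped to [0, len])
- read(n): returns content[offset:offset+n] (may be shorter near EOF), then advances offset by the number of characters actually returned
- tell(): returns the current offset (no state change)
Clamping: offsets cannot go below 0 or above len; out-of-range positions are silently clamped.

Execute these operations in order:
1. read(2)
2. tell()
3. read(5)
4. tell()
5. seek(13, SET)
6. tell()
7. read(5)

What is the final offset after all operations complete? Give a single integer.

Answer: 18

Derivation:
After 1 (read(2)): returned 'MT', offset=2
After 2 (tell()): offset=2
After 3 (read(5)): returned 'OV935', offset=7
After 4 (tell()): offset=7
After 5 (seek(13, SET)): offset=13
After 6 (tell()): offset=13
After 7 (read(5)): returned 'URVAH', offset=18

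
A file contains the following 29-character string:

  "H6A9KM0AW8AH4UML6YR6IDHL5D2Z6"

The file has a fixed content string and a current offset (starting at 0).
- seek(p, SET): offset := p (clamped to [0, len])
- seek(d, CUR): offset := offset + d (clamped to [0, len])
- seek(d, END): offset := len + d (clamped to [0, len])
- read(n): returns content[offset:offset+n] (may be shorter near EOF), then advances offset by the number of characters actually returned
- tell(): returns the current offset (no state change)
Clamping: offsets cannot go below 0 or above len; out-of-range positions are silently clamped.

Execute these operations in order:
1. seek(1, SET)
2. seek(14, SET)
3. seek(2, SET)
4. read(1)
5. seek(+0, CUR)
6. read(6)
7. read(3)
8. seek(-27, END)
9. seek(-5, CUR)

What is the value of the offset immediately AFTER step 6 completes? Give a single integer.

After 1 (seek(1, SET)): offset=1
After 2 (seek(14, SET)): offset=14
After 3 (seek(2, SET)): offset=2
After 4 (read(1)): returned 'A', offset=3
After 5 (seek(+0, CUR)): offset=3
After 6 (read(6)): returned '9KM0AW', offset=9

Answer: 9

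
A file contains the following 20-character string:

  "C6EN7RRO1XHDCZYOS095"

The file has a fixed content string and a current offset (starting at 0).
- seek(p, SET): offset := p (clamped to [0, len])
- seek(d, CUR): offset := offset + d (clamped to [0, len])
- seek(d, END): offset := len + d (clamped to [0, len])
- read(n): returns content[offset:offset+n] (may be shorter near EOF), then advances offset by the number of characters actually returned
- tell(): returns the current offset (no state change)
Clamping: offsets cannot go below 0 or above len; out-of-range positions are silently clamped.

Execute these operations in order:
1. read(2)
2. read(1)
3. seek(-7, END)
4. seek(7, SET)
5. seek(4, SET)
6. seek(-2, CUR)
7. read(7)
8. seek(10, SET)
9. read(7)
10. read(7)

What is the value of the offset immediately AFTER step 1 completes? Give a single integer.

Answer: 2

Derivation:
After 1 (read(2)): returned 'C6', offset=2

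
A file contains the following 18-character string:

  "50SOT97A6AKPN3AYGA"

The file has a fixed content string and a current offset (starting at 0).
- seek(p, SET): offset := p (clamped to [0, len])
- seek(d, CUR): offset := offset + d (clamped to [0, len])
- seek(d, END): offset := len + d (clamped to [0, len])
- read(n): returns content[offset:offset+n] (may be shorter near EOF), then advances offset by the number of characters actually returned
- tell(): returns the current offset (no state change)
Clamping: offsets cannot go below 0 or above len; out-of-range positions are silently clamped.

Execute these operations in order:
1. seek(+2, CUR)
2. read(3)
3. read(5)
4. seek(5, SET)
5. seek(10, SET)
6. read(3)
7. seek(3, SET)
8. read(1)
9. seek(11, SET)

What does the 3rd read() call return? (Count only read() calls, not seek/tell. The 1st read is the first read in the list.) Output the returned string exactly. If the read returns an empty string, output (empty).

Answer: KPN

Derivation:
After 1 (seek(+2, CUR)): offset=2
After 2 (read(3)): returned 'SOT', offset=5
After 3 (read(5)): returned '97A6A', offset=10
After 4 (seek(5, SET)): offset=5
After 5 (seek(10, SET)): offset=10
After 6 (read(3)): returned 'KPN', offset=13
After 7 (seek(3, SET)): offset=3
After 8 (read(1)): returned 'O', offset=4
After 9 (seek(11, SET)): offset=11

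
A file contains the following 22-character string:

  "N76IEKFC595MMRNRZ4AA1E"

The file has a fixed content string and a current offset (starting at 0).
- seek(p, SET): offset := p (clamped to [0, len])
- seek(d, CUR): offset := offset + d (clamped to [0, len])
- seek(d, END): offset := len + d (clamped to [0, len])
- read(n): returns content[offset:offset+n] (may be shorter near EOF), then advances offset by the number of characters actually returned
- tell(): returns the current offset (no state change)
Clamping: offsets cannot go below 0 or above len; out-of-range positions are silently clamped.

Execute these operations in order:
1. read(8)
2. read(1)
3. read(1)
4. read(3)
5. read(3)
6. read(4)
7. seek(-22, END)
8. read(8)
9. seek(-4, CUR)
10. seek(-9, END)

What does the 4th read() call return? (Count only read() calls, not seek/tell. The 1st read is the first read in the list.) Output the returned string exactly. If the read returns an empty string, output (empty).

After 1 (read(8)): returned 'N76IEKFC', offset=8
After 2 (read(1)): returned '5', offset=9
After 3 (read(1)): returned '9', offset=10
After 4 (read(3)): returned '5MM', offset=13
After 5 (read(3)): returned 'RNR', offset=16
After 6 (read(4)): returned 'Z4AA', offset=20
After 7 (seek(-22, END)): offset=0
After 8 (read(8)): returned 'N76IEKFC', offset=8
After 9 (seek(-4, CUR)): offset=4
After 10 (seek(-9, END)): offset=13

Answer: 5MM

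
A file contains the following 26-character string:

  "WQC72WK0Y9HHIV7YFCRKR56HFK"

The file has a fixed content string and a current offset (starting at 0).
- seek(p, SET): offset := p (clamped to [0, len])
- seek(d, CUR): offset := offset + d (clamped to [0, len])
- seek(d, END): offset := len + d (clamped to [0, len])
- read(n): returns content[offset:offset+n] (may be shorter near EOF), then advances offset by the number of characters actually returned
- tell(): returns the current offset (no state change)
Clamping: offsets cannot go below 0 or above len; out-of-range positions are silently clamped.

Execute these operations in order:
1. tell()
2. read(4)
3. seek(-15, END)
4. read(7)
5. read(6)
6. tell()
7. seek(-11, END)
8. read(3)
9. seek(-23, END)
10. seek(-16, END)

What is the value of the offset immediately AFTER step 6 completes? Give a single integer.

Answer: 24

Derivation:
After 1 (tell()): offset=0
After 2 (read(4)): returned 'WQC7', offset=4
After 3 (seek(-15, END)): offset=11
After 4 (read(7)): returned 'HIV7YFC', offset=18
After 5 (read(6)): returned 'RKR56H', offset=24
After 6 (tell()): offset=24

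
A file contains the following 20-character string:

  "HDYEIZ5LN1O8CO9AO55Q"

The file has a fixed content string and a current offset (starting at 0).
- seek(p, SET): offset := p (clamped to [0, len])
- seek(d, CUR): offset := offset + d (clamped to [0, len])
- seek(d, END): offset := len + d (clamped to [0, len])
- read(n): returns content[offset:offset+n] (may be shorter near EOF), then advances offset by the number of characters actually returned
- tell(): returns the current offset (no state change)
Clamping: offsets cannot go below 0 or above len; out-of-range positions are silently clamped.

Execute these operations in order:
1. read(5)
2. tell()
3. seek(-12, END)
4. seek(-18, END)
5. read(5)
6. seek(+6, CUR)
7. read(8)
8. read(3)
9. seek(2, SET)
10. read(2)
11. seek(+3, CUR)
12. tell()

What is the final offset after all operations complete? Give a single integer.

After 1 (read(5)): returned 'HDYEI', offset=5
After 2 (tell()): offset=5
After 3 (seek(-12, END)): offset=8
After 4 (seek(-18, END)): offset=2
After 5 (read(5)): returned 'YEIZ5', offset=7
After 6 (seek(+6, CUR)): offset=13
After 7 (read(8)): returned 'O9AO55Q', offset=20
After 8 (read(3)): returned '', offset=20
After 9 (seek(2, SET)): offset=2
After 10 (read(2)): returned 'YE', offset=4
After 11 (seek(+3, CUR)): offset=7
After 12 (tell()): offset=7

Answer: 7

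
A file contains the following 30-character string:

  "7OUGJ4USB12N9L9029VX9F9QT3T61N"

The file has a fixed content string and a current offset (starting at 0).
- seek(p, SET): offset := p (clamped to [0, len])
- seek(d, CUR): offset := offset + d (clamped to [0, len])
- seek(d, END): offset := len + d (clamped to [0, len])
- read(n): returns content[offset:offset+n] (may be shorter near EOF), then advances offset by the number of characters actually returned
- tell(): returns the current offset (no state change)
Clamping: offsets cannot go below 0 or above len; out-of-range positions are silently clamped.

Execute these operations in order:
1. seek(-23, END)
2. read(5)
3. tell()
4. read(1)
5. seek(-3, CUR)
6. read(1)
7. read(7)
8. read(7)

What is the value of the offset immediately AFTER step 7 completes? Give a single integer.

After 1 (seek(-23, END)): offset=7
After 2 (read(5)): returned 'SB12N', offset=12
After 3 (tell()): offset=12
After 4 (read(1)): returned '9', offset=13
After 5 (seek(-3, CUR)): offset=10
After 6 (read(1)): returned '2', offset=11
After 7 (read(7)): returned 'N9L9029', offset=18

Answer: 18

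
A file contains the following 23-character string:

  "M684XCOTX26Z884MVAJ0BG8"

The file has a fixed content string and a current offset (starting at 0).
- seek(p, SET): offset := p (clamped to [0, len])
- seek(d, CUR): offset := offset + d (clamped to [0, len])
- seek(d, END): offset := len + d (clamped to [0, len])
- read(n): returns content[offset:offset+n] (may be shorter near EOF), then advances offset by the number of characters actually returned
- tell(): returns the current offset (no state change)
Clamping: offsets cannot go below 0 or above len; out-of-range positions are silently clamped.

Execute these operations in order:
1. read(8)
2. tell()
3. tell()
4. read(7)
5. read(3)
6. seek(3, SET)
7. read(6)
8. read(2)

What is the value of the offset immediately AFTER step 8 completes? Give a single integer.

Answer: 11

Derivation:
After 1 (read(8)): returned 'M684XCOT', offset=8
After 2 (tell()): offset=8
After 3 (tell()): offset=8
After 4 (read(7)): returned 'X26Z884', offset=15
After 5 (read(3)): returned 'MVA', offset=18
After 6 (seek(3, SET)): offset=3
After 7 (read(6)): returned '4XCOTX', offset=9
After 8 (read(2)): returned '26', offset=11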